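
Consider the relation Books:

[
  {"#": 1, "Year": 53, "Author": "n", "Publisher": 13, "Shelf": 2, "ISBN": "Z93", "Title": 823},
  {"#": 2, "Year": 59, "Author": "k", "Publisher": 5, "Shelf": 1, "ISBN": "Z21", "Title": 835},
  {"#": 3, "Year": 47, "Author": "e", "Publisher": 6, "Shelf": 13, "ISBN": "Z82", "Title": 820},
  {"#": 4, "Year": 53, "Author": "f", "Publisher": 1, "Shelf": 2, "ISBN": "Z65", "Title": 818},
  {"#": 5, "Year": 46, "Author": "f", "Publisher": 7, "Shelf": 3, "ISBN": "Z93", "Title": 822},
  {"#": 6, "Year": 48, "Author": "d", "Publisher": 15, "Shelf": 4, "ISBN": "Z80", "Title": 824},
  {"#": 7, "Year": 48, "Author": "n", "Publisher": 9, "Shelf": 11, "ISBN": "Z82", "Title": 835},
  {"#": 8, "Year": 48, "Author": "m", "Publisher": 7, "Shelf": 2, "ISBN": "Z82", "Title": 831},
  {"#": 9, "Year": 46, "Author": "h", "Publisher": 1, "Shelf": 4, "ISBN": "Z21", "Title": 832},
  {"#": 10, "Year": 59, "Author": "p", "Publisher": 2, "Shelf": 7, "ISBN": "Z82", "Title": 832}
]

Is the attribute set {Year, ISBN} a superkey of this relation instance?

No

Rows 7 and 8 have the same {Year, ISBN} value (Year=48, ISBN=Z82) but are distinct tuples, so {Year, ISBN} does not determine every attribute — not a superkey.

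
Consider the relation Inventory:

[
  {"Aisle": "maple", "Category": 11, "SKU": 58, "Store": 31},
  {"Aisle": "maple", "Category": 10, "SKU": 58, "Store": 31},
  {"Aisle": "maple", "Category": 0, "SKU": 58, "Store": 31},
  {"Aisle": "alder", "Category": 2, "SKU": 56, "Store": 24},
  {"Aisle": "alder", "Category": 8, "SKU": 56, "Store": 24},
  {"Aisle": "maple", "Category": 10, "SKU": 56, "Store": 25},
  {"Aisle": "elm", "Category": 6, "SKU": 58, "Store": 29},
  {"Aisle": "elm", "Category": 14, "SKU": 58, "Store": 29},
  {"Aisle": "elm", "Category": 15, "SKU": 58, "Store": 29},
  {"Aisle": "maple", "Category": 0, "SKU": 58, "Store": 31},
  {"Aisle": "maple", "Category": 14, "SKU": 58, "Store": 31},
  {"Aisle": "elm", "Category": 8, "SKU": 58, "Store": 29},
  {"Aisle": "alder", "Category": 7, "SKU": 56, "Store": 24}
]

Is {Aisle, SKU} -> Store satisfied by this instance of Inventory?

(Aisle=maple, SKU=58): 5 rows → Store = 31, 31, 31, 31, 31 ✓
(Aisle=alder, SKU=56): 3 rows → Store = 24, 24, 24 ✓
(Aisle=maple, SKU=56): 1 row → Store = 25 ✓
(Aisle=elm, SKU=58): 4 rows → Store = 29, 29, 29, 29 ✓
Every {Aisle, SKU} value is associated with a single Store value, so {Aisle, SKU} -> Store holds.

Yes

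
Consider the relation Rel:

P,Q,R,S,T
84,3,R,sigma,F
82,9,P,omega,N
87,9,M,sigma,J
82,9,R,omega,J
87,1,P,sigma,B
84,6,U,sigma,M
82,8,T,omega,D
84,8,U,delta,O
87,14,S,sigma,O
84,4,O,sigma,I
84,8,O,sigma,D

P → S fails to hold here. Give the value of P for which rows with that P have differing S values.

P=84: 5 rows → S takes values {sigma, delta} — violation
P=82: 3 rows → S = omega, omega, omega ✓
P=87: 3 rows → S = sigma, sigma, sigma ✓
The only P value with inconsistent S is P=84.

84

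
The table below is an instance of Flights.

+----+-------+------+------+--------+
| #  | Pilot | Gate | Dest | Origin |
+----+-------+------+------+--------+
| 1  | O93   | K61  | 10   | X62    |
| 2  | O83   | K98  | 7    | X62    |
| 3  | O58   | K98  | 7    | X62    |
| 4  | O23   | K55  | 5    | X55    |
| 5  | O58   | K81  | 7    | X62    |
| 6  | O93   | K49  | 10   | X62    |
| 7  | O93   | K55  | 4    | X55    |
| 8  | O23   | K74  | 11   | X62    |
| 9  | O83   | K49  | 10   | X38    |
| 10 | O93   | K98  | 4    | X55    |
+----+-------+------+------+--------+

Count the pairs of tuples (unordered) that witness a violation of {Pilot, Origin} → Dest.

0

(Pilot=O93, Origin=X62): all 2 rows agree on Dest — 0 pairs.
(Pilot=O58, Origin=X62): all 2 rows agree on Dest — 0 pairs.
(Pilot=O93, Origin=X55): all 2 rows agree on Dest — 0 pairs.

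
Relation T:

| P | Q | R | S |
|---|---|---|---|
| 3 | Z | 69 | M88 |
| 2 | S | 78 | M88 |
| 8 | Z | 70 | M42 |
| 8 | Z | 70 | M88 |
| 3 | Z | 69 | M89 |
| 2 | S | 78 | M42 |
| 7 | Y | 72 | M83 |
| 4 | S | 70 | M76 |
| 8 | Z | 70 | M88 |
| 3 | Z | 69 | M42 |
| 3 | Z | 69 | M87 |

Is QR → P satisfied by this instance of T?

(Q=Z, R=69): 4 rows → P = 3, 3, 3, 3 ✓
(Q=S, R=78): 2 rows → P = 2, 2 ✓
(Q=Z, R=70): 3 rows → P = 8, 8, 8 ✓
(Q=Y, R=72): 1 row → P = 7 ✓
(Q=S, R=70): 1 row → P = 4 ✓
Every QR value is associated with a single P value, so QR → P holds.

Yes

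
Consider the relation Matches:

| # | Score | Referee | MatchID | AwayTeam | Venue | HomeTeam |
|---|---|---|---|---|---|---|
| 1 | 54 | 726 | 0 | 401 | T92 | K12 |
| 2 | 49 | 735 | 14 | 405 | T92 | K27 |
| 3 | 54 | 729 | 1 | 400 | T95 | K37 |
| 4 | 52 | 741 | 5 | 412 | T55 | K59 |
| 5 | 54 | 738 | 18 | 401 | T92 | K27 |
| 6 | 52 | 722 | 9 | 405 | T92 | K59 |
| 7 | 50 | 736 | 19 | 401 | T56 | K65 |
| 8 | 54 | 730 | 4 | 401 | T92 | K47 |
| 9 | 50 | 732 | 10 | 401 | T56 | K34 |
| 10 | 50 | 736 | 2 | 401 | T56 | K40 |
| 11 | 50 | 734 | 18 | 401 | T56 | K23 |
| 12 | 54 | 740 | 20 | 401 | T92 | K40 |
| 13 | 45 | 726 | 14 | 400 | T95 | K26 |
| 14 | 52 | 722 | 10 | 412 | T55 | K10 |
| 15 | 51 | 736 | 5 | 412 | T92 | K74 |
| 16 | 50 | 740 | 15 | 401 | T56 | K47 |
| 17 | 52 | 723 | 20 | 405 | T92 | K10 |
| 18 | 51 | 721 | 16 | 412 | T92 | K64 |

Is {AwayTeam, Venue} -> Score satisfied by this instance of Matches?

(AwayTeam=401, Venue=T92): rows 1, 5, 8, 12 → Score = 54, 54, 54, 54 ✓
(AwayTeam=405, Venue=T92): rows 2, 6, 17 → Score takes values {49, 52} — violation
(AwayTeam=400, Venue=T95): rows 3, 13 → Score takes values {54, 45} — violation
(AwayTeam=412, Venue=T55): rows 4, 14 → Score = 52, 52 ✓
(AwayTeam=401, Venue=T56): rows 7, 9, 10, 11, 16 → Score = 50, 50, 50, 50, 50 ✓
(AwayTeam=412, Venue=T92): rows 15, 18 → Score = 51, 51 ✓
Two rows agree on {AwayTeam, Venue} but differ on Score, so {AwayTeam, Venue} -> Score does not hold.

No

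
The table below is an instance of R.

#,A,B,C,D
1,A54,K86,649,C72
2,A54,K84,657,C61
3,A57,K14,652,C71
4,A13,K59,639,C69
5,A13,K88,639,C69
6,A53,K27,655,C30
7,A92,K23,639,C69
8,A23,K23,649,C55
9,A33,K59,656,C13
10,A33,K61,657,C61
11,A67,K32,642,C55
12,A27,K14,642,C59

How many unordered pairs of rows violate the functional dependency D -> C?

D=C61: all 2 rows agree on C — 0 pairs.
D=C69: all 3 rows agree on C — 0 pairs.
D=C55: violating pairs (8,11) — 1 pair.

1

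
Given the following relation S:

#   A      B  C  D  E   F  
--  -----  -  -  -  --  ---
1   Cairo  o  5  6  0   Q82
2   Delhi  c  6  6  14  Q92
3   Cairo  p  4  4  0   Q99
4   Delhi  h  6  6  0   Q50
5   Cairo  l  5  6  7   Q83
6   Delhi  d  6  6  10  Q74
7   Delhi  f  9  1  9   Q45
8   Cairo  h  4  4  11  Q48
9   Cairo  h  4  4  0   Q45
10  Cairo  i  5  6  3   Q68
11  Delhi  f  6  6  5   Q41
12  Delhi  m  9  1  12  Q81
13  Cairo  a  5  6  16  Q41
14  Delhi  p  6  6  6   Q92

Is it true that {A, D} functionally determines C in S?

(A=Cairo, D=6): rows 1, 5, 10, 13 → C = 5, 5, 5, 5 ✓
(A=Delhi, D=6): rows 2, 4, 6, 11, 14 → C = 6, 6, 6, 6, 6 ✓
(A=Cairo, D=4): rows 3, 8, 9 → C = 4, 4, 4 ✓
(A=Delhi, D=1): rows 7, 12 → C = 9, 9 ✓
Every {A, D} value is associated with a single C value, so {A, D} -> C holds.

Yes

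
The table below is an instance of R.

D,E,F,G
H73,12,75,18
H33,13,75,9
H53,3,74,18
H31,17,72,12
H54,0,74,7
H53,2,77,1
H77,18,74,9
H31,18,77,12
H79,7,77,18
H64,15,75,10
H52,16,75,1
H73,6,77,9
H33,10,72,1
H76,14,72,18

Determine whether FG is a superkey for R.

Yes

All 14 rows have distinct FG values, so FG → (all attributes) holds and FG is a superkey.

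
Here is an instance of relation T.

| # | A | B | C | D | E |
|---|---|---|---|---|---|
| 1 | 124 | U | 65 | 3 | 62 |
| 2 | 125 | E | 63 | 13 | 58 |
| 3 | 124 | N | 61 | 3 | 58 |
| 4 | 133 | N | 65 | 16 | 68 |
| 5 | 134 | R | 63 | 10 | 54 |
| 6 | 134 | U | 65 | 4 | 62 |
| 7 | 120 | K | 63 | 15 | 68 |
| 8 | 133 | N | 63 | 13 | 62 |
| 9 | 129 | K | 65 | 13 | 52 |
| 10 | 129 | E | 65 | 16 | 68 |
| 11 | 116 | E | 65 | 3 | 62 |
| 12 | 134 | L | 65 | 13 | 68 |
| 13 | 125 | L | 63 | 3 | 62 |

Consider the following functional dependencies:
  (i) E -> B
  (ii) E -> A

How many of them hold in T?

0

(i) E -> B: E=62: rows 1, 6, 8, 11, 13 → B takes values {U, N, E, L} — violation; E=58: rows 2, 3 → B takes values {E, N} — violation; E=68: rows 4, 7, 10, 12 → B takes values {N, K, E, L} — violation — fails.
(ii) E -> A: E=62: rows 1, 6, 8, 11, 13 → A takes values {124, 134, 133, 116, 125} — violation; E=58: rows 2, 3 → A takes values {125, 124} — violation; E=68: rows 4, 7, 10, 12 → A takes values {133, 120, 129, 134} — violation — fails.
None of the 2 dependencies hold.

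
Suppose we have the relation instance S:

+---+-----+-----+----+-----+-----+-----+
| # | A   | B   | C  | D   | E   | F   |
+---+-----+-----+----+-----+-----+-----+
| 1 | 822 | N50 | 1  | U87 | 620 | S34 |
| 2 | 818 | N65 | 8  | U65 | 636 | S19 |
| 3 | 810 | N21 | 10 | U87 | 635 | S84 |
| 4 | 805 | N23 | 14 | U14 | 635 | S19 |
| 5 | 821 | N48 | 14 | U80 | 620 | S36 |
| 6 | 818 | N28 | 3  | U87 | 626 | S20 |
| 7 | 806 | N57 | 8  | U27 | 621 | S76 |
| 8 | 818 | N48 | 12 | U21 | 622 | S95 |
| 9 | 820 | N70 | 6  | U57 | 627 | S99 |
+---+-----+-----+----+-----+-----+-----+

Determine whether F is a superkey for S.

Rows 2 and 4 have the same F value F=S19 but are distinct tuples, so F does not determine every attribute — not a superkey.

No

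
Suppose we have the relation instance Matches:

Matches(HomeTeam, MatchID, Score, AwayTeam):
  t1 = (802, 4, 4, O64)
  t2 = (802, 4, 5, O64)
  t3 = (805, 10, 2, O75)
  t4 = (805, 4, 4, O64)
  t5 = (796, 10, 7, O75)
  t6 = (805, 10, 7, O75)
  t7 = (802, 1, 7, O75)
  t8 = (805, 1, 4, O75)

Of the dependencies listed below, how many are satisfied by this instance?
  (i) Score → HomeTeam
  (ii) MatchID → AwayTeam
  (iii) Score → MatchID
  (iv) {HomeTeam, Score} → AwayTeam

1

(i) Score → HomeTeam: Score=4: rows 1, 4, 8 → HomeTeam takes values {802, 805} — violation; Score=7: rows 5, 6, 7 → HomeTeam takes values {796, 805, 802} — violation — fails.
(ii) MatchID → AwayTeam: every LHS value maps to a single RHS value — holds.
(iii) Score → MatchID: Score=4: rows 1, 4, 8 → MatchID takes values {4, 1} — violation; Score=7: rows 5, 6, 7 → MatchID takes values {10, 1} — violation — fails.
(iv) {HomeTeam, Score} → AwayTeam: (HomeTeam=805, Score=4): rows 4, 8 → AwayTeam takes values {O64, O75} — violation — fails.
1 of the 4 dependencies holds.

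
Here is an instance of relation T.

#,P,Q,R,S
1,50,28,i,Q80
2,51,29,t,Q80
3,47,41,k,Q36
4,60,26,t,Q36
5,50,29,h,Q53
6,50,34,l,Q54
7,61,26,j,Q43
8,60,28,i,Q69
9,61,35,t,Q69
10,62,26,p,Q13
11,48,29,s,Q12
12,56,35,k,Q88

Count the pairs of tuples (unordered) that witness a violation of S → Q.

3

S=Q80: violating pairs (1,2) — 1 pair.
S=Q36: violating pairs (3,4) — 1 pair.
S=Q69: violating pairs (8,9) — 1 pair.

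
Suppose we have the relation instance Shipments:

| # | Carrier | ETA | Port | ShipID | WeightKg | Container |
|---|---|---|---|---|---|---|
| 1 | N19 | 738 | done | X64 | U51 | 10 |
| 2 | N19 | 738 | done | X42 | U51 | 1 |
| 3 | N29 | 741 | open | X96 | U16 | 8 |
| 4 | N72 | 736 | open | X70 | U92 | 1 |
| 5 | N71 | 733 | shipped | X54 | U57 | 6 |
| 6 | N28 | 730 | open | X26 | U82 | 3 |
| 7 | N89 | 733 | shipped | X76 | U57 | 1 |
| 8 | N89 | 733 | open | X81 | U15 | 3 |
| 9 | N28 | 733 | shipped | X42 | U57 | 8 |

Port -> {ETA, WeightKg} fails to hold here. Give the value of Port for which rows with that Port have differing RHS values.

open

Port=done: rows 1, 2 → {ETA,WeightKg} = (738, U51), (738, U51) ✓
Port=open: rows 3, 4, 6, 8 → {ETA,WeightKg} takes values {(741, U16), (736, U92), (730, U82), (733, U15)} — violation
Port=shipped: rows 5, 7, 9 → {ETA,WeightKg} = (733, U57), (733, U57), (733, U57) ✓
The only Port value with inconsistent RHS is Port=open.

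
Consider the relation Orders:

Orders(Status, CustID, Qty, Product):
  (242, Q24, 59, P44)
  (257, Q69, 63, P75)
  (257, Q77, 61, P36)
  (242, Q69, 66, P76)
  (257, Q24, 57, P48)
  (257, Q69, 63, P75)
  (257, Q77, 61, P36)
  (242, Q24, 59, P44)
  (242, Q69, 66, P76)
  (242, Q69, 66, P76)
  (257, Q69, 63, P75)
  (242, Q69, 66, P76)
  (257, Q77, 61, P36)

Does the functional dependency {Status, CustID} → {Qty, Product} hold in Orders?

Yes

(Status=242, CustID=Q24): 2 rows → {Qty,Product} = (59, P44), (59, P44) ✓
(Status=257, CustID=Q69): 3 rows → {Qty,Product} = (63, P75), (63, P75), (63, P75) ✓
(Status=257, CustID=Q77): 3 rows → {Qty,Product} = (61, P36), (61, P36), (61, P36) ✓
(Status=242, CustID=Q69): 4 rows → {Qty,Product} = (66, P76), (66, P76), (66, P76), (66, P76) ✓
(Status=257, CustID=Q24): 1 row → {Qty,Product} = (57, P48) ✓
Every {Status, CustID} value is associated with a single {Qty, Product} value, so {Status, CustID} → {Qty, Product} holds.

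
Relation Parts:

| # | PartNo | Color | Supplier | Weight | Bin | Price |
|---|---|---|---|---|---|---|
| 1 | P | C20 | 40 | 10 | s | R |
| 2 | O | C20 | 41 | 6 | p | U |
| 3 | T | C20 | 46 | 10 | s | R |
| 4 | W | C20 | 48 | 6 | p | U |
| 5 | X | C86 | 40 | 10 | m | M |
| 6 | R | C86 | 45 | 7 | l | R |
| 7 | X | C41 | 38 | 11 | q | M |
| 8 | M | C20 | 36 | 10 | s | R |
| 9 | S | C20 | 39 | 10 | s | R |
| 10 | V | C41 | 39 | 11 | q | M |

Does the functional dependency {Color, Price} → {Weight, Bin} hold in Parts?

(Color=C20, Price=R): rows 1, 3, 8, 9 → {Weight,Bin} = (10, s), (10, s), (10, s), (10, s) ✓
(Color=C20, Price=U): rows 2, 4 → {Weight,Bin} = (6, p), (6, p) ✓
(Color=C86, Price=M): row 5 → {Weight,Bin} = (10, m) ✓
(Color=C86, Price=R): row 6 → {Weight,Bin} = (7, l) ✓
(Color=C41, Price=M): rows 7, 10 → {Weight,Bin} = (11, q), (11, q) ✓
Every {Color, Price} value is associated with a single {Weight, Bin} value, so {Color, Price} → {Weight, Bin} holds.

Yes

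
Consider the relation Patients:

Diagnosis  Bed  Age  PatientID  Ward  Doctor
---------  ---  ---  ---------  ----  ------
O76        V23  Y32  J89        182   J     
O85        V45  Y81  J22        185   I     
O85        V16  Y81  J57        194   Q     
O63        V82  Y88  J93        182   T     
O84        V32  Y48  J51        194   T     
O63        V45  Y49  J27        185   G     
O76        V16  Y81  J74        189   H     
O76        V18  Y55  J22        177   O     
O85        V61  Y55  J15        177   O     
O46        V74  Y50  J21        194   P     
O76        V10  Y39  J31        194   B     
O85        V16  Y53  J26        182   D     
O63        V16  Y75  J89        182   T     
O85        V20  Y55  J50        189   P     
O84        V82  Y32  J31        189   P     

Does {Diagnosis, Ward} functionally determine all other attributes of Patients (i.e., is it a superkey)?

Two distinct rows share (Diagnosis=O63, Ward=182), so {Diagnosis, Ward} does not determine every attribute — not a superkey.

No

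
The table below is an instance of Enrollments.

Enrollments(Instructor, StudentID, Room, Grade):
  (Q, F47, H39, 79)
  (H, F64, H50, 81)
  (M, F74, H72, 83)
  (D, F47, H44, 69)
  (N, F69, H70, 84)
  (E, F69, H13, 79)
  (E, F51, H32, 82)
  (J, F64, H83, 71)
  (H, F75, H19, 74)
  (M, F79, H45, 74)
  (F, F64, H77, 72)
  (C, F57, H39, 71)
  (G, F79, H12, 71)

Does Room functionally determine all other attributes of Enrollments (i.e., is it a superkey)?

No

Two distinct rows share Room=H39, so Room does not determine every attribute — not a superkey.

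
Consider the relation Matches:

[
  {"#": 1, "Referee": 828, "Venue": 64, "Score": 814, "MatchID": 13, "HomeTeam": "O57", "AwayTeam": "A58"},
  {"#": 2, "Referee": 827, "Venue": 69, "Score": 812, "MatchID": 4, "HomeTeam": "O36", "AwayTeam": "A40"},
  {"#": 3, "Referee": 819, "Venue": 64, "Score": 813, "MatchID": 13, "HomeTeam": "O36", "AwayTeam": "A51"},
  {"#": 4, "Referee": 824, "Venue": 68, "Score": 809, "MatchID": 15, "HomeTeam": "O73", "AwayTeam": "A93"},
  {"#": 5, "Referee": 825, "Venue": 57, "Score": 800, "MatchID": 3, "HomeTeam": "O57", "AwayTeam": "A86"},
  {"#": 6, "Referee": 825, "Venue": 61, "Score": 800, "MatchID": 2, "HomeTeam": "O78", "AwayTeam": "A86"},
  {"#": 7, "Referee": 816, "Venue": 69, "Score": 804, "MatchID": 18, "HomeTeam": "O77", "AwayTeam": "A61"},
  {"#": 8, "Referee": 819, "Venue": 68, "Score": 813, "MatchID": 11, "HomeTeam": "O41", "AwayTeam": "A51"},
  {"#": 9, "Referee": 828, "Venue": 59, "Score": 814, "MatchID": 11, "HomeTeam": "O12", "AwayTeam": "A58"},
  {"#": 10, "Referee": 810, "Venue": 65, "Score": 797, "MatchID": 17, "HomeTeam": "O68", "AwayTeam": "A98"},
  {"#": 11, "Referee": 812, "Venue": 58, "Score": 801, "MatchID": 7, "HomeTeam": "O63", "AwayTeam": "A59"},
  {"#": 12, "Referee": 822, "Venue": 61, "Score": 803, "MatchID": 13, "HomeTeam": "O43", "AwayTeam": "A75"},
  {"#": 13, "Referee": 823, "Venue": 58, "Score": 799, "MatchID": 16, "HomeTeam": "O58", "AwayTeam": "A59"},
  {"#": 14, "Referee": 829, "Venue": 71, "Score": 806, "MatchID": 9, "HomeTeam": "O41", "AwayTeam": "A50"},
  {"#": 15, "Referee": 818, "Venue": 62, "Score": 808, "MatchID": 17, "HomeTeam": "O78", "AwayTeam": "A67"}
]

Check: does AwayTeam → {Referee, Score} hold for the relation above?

AwayTeam=A58: rows 1, 9 → {Referee,Score} = (828, 814), (828, 814) ✓
AwayTeam=A40: row 2 → {Referee,Score} = (827, 812) ✓
AwayTeam=A51: rows 3, 8 → {Referee,Score} = (819, 813), (819, 813) ✓
AwayTeam=A93: row 4 → {Referee,Score} = (824, 809) ✓
AwayTeam=A86: rows 5, 6 → {Referee,Score} = (825, 800), (825, 800) ✓
AwayTeam=A61: row 7 → {Referee,Score} = (816, 804) ✓
AwayTeam=A98: row 10 → {Referee,Score} = (810, 797) ✓
AwayTeam=A59: rows 11, 13 → {Referee,Score} takes values {(812, 801), (823, 799)} — violation
AwayTeam=A75: row 12 → {Referee,Score} = (822, 803) ✓
AwayTeam=A50: row 14 → {Referee,Score} = (829, 806) ✓
AwayTeam=A67: row 15 → {Referee,Score} = (818, 808) ✓
Two rows agree on AwayTeam but differ on {Referee, Score}, so AwayTeam → {Referee, Score} does not hold.

No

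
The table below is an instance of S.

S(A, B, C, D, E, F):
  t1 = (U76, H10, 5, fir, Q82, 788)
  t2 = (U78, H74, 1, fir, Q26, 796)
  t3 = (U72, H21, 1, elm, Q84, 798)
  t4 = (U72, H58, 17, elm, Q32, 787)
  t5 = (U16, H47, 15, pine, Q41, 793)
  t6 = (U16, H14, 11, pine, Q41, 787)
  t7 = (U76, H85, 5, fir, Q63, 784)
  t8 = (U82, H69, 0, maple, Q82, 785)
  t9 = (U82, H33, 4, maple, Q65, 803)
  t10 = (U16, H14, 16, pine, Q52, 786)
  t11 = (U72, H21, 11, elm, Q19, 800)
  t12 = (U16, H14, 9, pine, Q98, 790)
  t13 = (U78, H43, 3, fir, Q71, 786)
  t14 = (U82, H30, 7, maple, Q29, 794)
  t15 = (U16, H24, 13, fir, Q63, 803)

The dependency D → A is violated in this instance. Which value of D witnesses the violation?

fir

D=fir: rows 1, 2, 7, 13, 15 → A takes values {U76, U78, U16} — violation
D=elm: rows 3, 4, 11 → A = U72, U72, U72 ✓
D=pine: rows 5, 6, 10, 12 → A = U16, U16, U16, U16 ✓
D=maple: rows 8, 9, 14 → A = U82, U82, U82 ✓
The only D value with inconsistent A is D=fir.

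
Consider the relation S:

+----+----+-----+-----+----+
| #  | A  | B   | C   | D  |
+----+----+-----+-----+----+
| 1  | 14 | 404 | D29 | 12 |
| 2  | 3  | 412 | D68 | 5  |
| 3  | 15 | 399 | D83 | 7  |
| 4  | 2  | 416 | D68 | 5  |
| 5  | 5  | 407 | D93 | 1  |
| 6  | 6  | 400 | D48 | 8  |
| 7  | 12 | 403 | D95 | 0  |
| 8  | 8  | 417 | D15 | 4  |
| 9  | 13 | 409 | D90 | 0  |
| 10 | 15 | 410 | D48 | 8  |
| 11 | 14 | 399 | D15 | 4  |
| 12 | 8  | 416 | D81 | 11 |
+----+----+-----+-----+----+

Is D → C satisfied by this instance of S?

D=12: row 1 → C = D29 ✓
D=5: rows 2, 4 → C = D68, D68 ✓
D=7: row 3 → C = D83 ✓
D=1: row 5 → C = D93 ✓
D=8: rows 6, 10 → C = D48, D48 ✓
D=0: rows 7, 9 → C takes values {D95, D90} — violation
D=4: rows 8, 11 → C = D15, D15 ✓
D=11: row 12 → C = D81 ✓
Two rows agree on D but differ on C, so D → C does not hold.

No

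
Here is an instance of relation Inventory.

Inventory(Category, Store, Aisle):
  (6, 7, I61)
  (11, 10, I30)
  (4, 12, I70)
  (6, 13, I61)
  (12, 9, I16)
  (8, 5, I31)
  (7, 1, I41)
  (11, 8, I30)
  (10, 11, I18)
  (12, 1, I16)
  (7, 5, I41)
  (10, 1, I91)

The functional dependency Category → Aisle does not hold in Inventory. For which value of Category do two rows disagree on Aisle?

Category=6: 2 rows → Aisle = I61, I61 ✓
Category=11: 2 rows → Aisle = I30, I30 ✓
Category=4: 1 row → Aisle = I70 ✓
Category=12: 2 rows → Aisle = I16, I16 ✓
Category=8: 1 row → Aisle = I31 ✓
Category=7: 2 rows → Aisle = I41, I41 ✓
Category=10: 2 rows → Aisle takes values {I18, I91} — violation
The only Category value with inconsistent Aisle is Category=10.

10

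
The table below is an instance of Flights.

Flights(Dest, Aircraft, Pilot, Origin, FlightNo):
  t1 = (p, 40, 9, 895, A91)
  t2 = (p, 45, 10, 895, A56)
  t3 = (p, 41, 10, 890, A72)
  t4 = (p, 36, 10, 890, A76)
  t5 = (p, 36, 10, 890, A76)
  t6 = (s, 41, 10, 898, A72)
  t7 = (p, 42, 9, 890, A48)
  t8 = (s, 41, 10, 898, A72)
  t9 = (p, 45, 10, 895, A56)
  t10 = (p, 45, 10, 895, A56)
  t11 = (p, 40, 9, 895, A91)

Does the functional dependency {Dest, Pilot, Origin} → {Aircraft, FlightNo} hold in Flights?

No

(Dest=p, Pilot=9, Origin=895): rows 1, 11 → {Aircraft,FlightNo} = (40, A91), (40, A91) ✓
(Dest=p, Pilot=10, Origin=895): rows 2, 9, 10 → {Aircraft,FlightNo} = (45, A56), (45, A56), (45, A56) ✓
(Dest=p, Pilot=10, Origin=890): rows 3, 4, 5 → {Aircraft,FlightNo} takes values {(41, A72), (36, A76)} — violation
(Dest=s, Pilot=10, Origin=898): rows 6, 8 → {Aircraft,FlightNo} = (41, A72), (41, A72) ✓
(Dest=p, Pilot=9, Origin=890): row 7 → {Aircraft,FlightNo} = (42, A48) ✓
Two rows agree on {Dest, Pilot, Origin} but differ on {Aircraft, FlightNo}, so {Dest, Pilot, Origin} → {Aircraft, FlightNo} does not hold.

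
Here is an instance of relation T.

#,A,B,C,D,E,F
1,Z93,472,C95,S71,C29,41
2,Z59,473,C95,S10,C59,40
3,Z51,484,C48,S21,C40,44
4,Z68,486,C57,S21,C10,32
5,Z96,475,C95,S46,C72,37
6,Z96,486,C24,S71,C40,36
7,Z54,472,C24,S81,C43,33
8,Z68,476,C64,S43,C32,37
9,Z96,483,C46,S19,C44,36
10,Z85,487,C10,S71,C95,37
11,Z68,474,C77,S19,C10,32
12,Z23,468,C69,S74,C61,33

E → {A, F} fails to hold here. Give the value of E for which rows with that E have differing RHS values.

C40

E=C29: row 1 → {A,F} = (Z93, 41) ✓
E=C59: row 2 → {A,F} = (Z59, 40) ✓
E=C40: rows 3, 6 → {A,F} takes values {(Z51, 44), (Z96, 36)} — violation
E=C10: rows 4, 11 → {A,F} = (Z68, 32), (Z68, 32) ✓
E=C72: row 5 → {A,F} = (Z96, 37) ✓
E=C43: row 7 → {A,F} = (Z54, 33) ✓
E=C32: row 8 → {A,F} = (Z68, 37) ✓
E=C44: row 9 → {A,F} = (Z96, 36) ✓
E=C95: row 10 → {A,F} = (Z85, 37) ✓
E=C61: row 12 → {A,F} = (Z23, 33) ✓
The only E value with inconsistent RHS is E=C40.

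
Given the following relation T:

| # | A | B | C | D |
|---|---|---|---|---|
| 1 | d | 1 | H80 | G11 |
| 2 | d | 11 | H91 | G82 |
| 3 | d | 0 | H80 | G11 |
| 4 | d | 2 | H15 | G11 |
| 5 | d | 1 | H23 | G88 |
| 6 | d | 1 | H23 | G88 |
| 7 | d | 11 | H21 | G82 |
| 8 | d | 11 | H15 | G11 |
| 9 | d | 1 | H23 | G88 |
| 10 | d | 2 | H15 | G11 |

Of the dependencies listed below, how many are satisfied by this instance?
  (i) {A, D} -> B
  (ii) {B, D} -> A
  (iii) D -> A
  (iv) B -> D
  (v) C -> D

3

(i) {A, D} -> B: (A=d, D=G11): rows 1, 3, 4, 8, 10 → B takes values {1, 0, 2, 11} — violation — fails.
(ii) {B, D} -> A: every LHS value maps to a single RHS value — holds.
(iii) D -> A: every LHS value maps to a single RHS value — holds.
(iv) B -> D: B=1: rows 1, 5, 6, 9 → D takes values {G11, G88} — violation; B=11: rows 2, 7, 8 → D takes values {G82, G11} — violation — fails.
(v) C -> D: every LHS value maps to a single RHS value — holds.
3 of the 5 dependencies hold.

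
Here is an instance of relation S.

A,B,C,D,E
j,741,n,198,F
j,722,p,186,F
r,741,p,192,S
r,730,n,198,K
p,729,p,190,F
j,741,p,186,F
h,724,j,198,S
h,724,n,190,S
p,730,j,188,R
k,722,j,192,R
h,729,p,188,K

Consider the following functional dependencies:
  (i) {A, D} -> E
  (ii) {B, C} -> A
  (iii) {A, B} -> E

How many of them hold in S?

2

(i) {A, D} -> E: every LHS value maps to a single RHS value — holds.
(ii) {B, C} -> A: (B=741, C=p): 2 rows → A takes values {r, j} — violation; (B=729, C=p): 2 rows → A takes values {p, h} — violation — fails.
(iii) {A, B} -> E: every LHS value maps to a single RHS value — holds.
2 of the 3 dependencies hold.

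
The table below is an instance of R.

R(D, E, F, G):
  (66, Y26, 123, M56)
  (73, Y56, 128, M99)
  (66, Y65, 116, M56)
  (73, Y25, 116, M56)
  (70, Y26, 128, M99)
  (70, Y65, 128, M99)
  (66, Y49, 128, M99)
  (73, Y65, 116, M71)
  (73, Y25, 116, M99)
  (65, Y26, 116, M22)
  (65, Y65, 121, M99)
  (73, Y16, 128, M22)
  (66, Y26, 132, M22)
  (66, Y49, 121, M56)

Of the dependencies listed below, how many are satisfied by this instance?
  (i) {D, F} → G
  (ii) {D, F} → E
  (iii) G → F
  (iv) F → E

0

(i) {D, F} → G: (D=73, F=128): 2 rows → G takes values {M99, M22} — violation; (D=73, F=116): 3 rows → G takes values {M56, M71, M99} — violation — fails.
(ii) {D, F} → E: (D=73, F=128): 2 rows → E takes values {Y56, Y16} — violation; (D=73, F=116): 3 rows → E takes values {Y25, Y65} — violation; (D=70, F=128): 2 rows → E takes values {Y26, Y65} — violation — fails.
(iii) G → F: G=M56: 4 rows → F takes values {123, 116, 121} — violation; G=M99: 6 rows → F takes values {128, 116, 121} — violation; G=M22: 3 rows → F takes values {116, 128, 132} — violation — fails.
(iv) F → E: F=128: 5 rows → E takes values {Y56, Y26, Y65, Y49, Y16} — violation; F=116: 5 rows → E takes values {Y65, Y25, Y26} — violation; F=121: 2 rows → E takes values {Y65, Y49} — violation — fails.
None of the 4 dependencies hold.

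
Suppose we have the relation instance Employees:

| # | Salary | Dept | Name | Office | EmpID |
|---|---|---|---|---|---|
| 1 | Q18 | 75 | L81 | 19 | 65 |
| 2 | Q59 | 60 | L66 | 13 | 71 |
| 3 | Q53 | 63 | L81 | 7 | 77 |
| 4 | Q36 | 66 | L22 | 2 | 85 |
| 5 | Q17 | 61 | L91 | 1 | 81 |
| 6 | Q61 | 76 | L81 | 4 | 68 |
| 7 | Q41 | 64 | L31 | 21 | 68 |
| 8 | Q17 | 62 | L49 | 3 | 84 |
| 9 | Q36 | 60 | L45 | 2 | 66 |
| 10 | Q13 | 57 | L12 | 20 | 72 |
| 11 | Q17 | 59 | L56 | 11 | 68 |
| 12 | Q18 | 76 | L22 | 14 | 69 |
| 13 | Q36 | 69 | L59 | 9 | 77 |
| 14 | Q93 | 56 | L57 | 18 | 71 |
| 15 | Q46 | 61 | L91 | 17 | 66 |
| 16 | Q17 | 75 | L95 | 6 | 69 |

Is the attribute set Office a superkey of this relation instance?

No

Rows 4 and 9 have the same Office value Office=2 but are distinct tuples, so Office does not determine every attribute — not a superkey.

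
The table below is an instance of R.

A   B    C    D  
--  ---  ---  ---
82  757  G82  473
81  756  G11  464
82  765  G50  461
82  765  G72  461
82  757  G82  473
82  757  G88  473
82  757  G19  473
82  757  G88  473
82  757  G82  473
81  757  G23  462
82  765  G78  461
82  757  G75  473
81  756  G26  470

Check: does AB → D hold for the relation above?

No

(A=82, B=757): 7 rows → D = 473, 473, 473, 473, 473, 473, 473 ✓
(A=81, B=756): 2 rows → D takes values {464, 470} — violation
(A=82, B=765): 3 rows → D = 461, 461, 461 ✓
(A=81, B=757): 1 row → D = 462 ✓
Two rows agree on AB but differ on D, so AB → D does not hold.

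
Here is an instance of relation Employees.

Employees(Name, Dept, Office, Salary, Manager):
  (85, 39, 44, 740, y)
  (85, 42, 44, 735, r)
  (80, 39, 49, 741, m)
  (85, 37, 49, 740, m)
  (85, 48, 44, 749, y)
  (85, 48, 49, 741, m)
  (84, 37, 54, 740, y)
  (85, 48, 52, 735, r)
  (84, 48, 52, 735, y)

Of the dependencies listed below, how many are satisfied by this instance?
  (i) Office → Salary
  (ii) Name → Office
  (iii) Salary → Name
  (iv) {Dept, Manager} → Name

0

(i) Office → Salary: Office=44: 3 rows → Salary takes values {740, 735, 749} — violation; Office=49: 3 rows → Salary takes values {741, 740} — violation — fails.
(ii) Name → Office: Name=85: 6 rows → Office takes values {44, 49, 52} — violation; Name=84: 2 rows → Office takes values {54, 52} — violation — fails.
(iii) Salary → Name: Salary=740: 3 rows → Name takes values {85, 84} — violation; Salary=735: 3 rows → Name takes values {85, 84} — violation; Salary=741: 2 rows → Name takes values {80, 85} — violation — fails.
(iv) {Dept, Manager} → Name: (Dept=48, Manager=y): 2 rows → Name takes values {85, 84} — violation — fails.
None of the 4 dependencies hold.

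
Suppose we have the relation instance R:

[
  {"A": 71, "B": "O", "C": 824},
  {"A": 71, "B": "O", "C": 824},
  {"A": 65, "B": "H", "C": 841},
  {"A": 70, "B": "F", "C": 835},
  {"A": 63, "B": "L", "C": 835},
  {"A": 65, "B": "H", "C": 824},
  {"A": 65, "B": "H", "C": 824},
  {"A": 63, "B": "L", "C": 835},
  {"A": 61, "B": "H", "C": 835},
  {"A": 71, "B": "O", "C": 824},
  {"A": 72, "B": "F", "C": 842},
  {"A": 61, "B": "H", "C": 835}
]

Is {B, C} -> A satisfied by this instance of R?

(B=O, C=824): 3 rows → A = 71, 71, 71 ✓
(B=H, C=841): 1 row → A = 65 ✓
(B=F, C=835): 1 row → A = 70 ✓
(B=L, C=835): 2 rows → A = 63, 63 ✓
(B=H, C=824): 2 rows → A = 65, 65 ✓
(B=H, C=835): 2 rows → A = 61, 61 ✓
(B=F, C=842): 1 row → A = 72 ✓
Every {B, C} value is associated with a single A value, so {B, C} -> A holds.

Yes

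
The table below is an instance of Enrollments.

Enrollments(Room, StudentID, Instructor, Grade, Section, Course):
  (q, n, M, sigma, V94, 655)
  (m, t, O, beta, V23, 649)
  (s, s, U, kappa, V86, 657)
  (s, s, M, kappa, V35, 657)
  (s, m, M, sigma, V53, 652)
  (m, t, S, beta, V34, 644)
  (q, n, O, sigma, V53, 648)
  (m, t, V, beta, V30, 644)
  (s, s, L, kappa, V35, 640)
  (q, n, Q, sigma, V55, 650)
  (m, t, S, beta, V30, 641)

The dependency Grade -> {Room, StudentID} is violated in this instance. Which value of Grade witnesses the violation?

sigma

Grade=sigma: 4 rows → {Room,StudentID} takes values {(q, n), (s, m)} — violation
Grade=beta: 4 rows → {Room,StudentID} = (m, t), (m, t), (m, t), (m, t) ✓
Grade=kappa: 3 rows → {Room,StudentID} = (s, s), (s, s), (s, s) ✓
The only Grade value with inconsistent RHS is Grade=sigma.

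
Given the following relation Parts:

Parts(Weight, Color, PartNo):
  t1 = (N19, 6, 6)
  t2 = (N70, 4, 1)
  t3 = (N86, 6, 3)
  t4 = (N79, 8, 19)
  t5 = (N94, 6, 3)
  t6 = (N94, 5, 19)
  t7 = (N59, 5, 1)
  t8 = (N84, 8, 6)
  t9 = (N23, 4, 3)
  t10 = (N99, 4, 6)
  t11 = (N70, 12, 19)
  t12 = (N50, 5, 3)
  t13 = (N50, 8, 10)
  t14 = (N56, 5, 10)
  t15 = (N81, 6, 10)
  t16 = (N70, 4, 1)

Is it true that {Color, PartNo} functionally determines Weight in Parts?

No

(Color=6, PartNo=6): row 1 → Weight = N19 ✓
(Color=4, PartNo=1): rows 2, 16 → Weight = N70, N70 ✓
(Color=6, PartNo=3): rows 3, 5 → Weight takes values {N86, N94} — violation
(Color=8, PartNo=19): row 4 → Weight = N79 ✓
(Color=5, PartNo=19): row 6 → Weight = N94 ✓
(Color=5, PartNo=1): row 7 → Weight = N59 ✓
(Color=8, PartNo=6): row 8 → Weight = N84 ✓
(Color=4, PartNo=3): row 9 → Weight = N23 ✓
(Color=4, PartNo=6): row 10 → Weight = N99 ✓
(Color=12, PartNo=19): row 11 → Weight = N70 ✓
(Color=5, PartNo=3): row 12 → Weight = N50 ✓
(Color=8, PartNo=10): row 13 → Weight = N50 ✓
(Color=5, PartNo=10): row 14 → Weight = N56 ✓
(Color=6, PartNo=10): row 15 → Weight = N81 ✓
Two rows agree on {Color, PartNo} but differ on Weight, so {Color, PartNo} -> Weight does not hold.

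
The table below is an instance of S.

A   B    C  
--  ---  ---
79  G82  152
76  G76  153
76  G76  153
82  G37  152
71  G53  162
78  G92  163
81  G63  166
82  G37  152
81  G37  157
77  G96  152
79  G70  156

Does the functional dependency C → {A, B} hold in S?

C=152: 4 rows → {A,B} takes values {(79, G82), (82, G37), (77, G96)} — violation
C=153: 2 rows → {A,B} = (76, G76), (76, G76) ✓
C=162: 1 row → {A,B} = (71, G53) ✓
C=163: 1 row → {A,B} = (78, G92) ✓
C=166: 1 row → {A,B} = (81, G63) ✓
C=157: 1 row → {A,B} = (81, G37) ✓
C=156: 1 row → {A,B} = (79, G70) ✓
Two rows agree on C but differ on {A, B}, so C → {A, B} does not hold.

No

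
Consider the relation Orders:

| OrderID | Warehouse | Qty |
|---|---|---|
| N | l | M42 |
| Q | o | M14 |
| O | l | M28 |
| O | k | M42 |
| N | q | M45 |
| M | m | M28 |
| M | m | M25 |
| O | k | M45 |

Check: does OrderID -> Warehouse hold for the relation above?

OrderID=N: 2 rows → Warehouse takes values {l, q} — violation
OrderID=Q: 1 row → Warehouse = o ✓
OrderID=O: 3 rows → Warehouse takes values {l, k} — violation
OrderID=M: 2 rows → Warehouse = m, m ✓
Two rows agree on OrderID but differ on Warehouse, so OrderID -> Warehouse does not hold.

No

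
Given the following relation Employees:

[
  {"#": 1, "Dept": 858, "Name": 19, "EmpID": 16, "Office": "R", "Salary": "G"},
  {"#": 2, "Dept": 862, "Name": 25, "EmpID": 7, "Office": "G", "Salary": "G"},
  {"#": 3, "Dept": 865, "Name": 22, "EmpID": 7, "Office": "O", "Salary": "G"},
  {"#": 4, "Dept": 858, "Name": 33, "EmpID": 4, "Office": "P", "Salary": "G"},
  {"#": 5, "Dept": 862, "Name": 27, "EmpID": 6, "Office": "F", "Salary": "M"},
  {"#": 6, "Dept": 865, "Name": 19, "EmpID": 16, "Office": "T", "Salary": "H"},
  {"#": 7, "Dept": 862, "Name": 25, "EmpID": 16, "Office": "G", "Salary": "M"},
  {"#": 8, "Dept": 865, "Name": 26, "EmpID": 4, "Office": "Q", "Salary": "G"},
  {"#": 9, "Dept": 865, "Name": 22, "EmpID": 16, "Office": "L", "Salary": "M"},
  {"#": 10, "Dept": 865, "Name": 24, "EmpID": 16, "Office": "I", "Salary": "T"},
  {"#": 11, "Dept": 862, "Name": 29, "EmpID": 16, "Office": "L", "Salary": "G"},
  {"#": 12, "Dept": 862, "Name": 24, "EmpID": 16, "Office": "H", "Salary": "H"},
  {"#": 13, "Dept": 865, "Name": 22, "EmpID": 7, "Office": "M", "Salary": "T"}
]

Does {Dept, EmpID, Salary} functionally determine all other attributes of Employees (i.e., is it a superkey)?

All 13 rows have distinct {Dept, EmpID, Salary} values, so {Dept, EmpID, Salary} → (all attributes) holds and {Dept, EmpID, Salary} is a superkey.

Yes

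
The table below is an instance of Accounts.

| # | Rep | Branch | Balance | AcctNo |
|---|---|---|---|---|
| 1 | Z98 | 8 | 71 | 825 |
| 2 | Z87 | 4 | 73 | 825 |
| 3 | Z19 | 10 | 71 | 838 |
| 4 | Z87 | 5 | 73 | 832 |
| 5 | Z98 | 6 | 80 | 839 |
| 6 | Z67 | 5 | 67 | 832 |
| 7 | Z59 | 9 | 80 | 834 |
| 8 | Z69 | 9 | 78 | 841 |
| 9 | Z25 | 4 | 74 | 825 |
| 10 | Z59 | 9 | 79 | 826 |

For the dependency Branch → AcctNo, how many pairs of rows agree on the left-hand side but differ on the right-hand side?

3

Branch=4: all 2 rows agree on AcctNo — 0 pairs.
Branch=5: all 2 rows agree on AcctNo — 0 pairs.
Branch=9: violating pairs (7,8), (7,10), (8,10) — 3 pairs.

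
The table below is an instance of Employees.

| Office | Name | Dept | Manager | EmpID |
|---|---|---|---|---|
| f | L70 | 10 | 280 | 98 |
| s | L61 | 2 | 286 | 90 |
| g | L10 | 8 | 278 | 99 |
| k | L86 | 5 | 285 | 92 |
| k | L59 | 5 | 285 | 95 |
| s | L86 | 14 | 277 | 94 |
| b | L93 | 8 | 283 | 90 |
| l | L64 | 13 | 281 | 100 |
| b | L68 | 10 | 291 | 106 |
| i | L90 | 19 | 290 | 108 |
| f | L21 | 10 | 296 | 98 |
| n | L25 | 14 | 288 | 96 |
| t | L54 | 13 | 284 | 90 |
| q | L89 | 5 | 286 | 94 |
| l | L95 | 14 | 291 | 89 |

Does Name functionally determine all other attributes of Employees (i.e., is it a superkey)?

Two distinct rows share Name=L86, so Name does not determine every attribute — not a superkey.

No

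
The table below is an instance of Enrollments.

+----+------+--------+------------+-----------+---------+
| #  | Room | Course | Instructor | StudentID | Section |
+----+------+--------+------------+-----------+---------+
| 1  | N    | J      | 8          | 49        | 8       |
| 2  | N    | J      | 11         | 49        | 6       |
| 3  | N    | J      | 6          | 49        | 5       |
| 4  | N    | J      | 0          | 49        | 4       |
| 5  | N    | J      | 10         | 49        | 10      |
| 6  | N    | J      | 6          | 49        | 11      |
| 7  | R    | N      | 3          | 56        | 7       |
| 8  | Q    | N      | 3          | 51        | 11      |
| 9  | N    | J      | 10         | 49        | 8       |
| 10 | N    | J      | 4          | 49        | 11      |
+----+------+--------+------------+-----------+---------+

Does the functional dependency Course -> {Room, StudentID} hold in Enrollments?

No

Course=J: rows 1, 2, 3, 4, 5, 6, 9, 10 → {Room,StudentID} = (N, 49), (N, 49), (N, 49), (N, 49), (N, 49), (N, 49), (N, 49), (N, 49) ✓
Course=N: rows 7, 8 → {Room,StudentID} takes values {(R, 56), (Q, 51)} — violation
Two rows agree on Course but differ on {Room, StudentID}, so Course -> {Room, StudentID} does not hold.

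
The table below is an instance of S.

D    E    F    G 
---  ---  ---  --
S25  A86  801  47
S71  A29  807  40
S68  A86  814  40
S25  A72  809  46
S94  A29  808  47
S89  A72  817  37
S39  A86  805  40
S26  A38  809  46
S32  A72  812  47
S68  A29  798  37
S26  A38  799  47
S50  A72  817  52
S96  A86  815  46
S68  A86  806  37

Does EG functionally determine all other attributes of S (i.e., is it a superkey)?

No

Two distinct rows share (E=A86, G=40), so EG does not determine every attribute — not a superkey.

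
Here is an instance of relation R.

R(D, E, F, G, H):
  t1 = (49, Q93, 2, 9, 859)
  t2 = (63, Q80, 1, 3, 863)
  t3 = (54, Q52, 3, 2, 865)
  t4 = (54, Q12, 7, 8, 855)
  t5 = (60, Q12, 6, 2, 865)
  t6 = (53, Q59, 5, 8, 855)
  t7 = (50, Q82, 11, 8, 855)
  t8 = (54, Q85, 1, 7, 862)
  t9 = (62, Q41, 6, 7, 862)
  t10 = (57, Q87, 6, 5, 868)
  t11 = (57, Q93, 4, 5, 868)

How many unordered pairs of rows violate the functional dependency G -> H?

G=2: all 2 rows agree on H — 0 pairs.
G=8: all 3 rows agree on H — 0 pairs.
G=7: all 2 rows agree on H — 0 pairs.
G=5: all 2 rows agree on H — 0 pairs.

0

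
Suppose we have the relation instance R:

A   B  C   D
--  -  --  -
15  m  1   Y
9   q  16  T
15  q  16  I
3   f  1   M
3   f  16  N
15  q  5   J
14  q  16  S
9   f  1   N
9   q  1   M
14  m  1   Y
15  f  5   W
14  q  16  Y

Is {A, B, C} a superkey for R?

Two distinct rows share (A=14, B=q, C=16), so {A, B, C} does not determine every attribute — not a superkey.

No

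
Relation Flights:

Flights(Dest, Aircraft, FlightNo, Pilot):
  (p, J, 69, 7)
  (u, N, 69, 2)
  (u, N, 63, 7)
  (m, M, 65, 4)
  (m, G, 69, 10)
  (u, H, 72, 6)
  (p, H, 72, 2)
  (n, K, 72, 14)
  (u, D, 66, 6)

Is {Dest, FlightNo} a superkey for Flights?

Yes

All 9 rows have distinct {Dest, FlightNo} values, so {Dest, FlightNo} → (all attributes) holds and {Dest, FlightNo} is a superkey.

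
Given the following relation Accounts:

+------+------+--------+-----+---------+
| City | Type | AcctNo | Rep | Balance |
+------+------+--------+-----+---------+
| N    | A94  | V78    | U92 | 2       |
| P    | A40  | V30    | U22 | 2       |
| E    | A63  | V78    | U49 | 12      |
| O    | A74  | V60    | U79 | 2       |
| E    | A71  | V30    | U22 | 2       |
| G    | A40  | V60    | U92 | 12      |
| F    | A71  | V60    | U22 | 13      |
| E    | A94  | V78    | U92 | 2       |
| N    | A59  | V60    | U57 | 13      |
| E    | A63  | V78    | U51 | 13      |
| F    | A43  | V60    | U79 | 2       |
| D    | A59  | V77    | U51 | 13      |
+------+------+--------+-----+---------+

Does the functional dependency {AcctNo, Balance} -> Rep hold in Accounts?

No

(AcctNo=V78, Balance=2): 2 rows → Rep = U92, U92 ✓
(AcctNo=V30, Balance=2): 2 rows → Rep = U22, U22 ✓
(AcctNo=V78, Balance=12): 1 row → Rep = U49 ✓
(AcctNo=V60, Balance=2): 2 rows → Rep = U79, U79 ✓
(AcctNo=V60, Balance=12): 1 row → Rep = U92 ✓
(AcctNo=V60, Balance=13): 2 rows → Rep takes values {U22, U57} — violation
(AcctNo=V78, Balance=13): 1 row → Rep = U51 ✓
(AcctNo=V77, Balance=13): 1 row → Rep = U51 ✓
Two rows agree on {AcctNo, Balance} but differ on Rep, so {AcctNo, Balance} -> Rep does not hold.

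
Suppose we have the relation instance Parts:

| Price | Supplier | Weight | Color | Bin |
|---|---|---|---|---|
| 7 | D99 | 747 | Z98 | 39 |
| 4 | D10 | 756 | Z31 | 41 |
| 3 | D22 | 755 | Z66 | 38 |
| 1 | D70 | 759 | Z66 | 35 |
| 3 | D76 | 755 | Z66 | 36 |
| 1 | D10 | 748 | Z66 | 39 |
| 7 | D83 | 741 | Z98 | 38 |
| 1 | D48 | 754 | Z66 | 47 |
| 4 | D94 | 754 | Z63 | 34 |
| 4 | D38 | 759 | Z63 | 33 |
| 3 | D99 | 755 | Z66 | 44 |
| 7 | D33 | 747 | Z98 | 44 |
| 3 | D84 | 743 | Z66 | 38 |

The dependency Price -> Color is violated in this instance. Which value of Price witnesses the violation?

Price=7: 3 rows → Color = Z98, Z98, Z98 ✓
Price=4: 3 rows → Color takes values {Z31, Z63} — violation
Price=3: 4 rows → Color = Z66, Z66, Z66, Z66 ✓
Price=1: 3 rows → Color = Z66, Z66, Z66 ✓
The only Price value with inconsistent Color is Price=4.

4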